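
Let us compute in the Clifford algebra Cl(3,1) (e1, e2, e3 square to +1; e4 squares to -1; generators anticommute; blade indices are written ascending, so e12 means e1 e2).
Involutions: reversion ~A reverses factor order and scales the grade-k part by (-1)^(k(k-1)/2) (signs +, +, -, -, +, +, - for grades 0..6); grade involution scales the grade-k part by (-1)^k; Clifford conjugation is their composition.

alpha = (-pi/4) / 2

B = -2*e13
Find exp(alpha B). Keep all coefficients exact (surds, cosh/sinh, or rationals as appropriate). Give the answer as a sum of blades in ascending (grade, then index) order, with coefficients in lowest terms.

B^2 = (-2)^2*(e13)^2 = 4*(-1) = -4 (a basis 2-blade squares to minus the product of its generators' squares).
B^2 = -4 — circular case — the even/odd split gives cos and sin: l = 2, alpha*l = -pi/4, so exp(alpha B) = cos(-pi/4) + (sin(-pi/4)/2)*B = sqrt(2)/2 + (-sqrt(2)/4)*B.
Answer: sqrt(2)/2 + sqrt(2)/2*e13


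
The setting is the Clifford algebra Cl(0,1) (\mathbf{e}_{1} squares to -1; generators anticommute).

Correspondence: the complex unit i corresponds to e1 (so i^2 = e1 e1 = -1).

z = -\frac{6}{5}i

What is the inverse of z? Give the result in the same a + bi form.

In blades: z = -\frac{6}{5} e_{1}.
With qbar = \frac{6}{5} e_{1} (scalar fixed, mapped units negated), z qbar = \frac{36}{25} (the sum of squared coefficients), so z^-1 = qbar / (\frac{36}{25}) = \frac{5}{6} e_{1}; translating back:
Answer: \frac{5}{6}i


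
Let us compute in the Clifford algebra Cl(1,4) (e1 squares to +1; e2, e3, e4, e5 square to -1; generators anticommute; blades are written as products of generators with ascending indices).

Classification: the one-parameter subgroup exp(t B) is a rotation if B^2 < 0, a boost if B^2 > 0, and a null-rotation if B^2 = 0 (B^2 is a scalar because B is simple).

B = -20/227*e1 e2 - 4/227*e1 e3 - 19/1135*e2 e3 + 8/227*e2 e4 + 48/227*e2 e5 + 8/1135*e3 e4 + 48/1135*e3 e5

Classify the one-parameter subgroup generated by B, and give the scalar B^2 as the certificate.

B^2 term by term: the squares give (-20/227)^2*(e1 e2)^2 + (-4/227)^2*(e1 e3)^2 + (-19/1135)^2*(e2 e3)^2 + (8/227)^2*(e2 e4)^2 + (48/227)^2*(e2 e5)^2 + (8/1135)^2*(e3 e4)^2 + (48/1135)^2*(e3 e5)^2 = 400/51529*(+1) + 16/51529*(+1) + 361/1288225*(-1) + 64/51529*(-1) + 2304/51529*(-1) + 64/1288225*(-1) + 2304/1288225*(-1) = -1/25 (each basis 2-blade squares to minus the product of its generators' squares); cross terms between blades sharing an index anticommute and cancel; the commuting (index-disjoint) pairs give grade-4 terms 2*c*c'*(blade product), which cancel blade by blade — e1 e2 e3 e4: -64/51529 + 64/51529 = 0; e1 e2 e3 e5: -384/51529 + 384/51529 = 0; e2 e3 e4 e5: -768/257645 + 768/257645 = 0 — confirming B is simple. So B^2 = -1/25.
Answer: rotation, certificate B^2 = -1/25. The invariant at work: B^2 = -1/25 is unchanged by conjugation, hence its sign classifies the subgroup whatever basis B is written in.


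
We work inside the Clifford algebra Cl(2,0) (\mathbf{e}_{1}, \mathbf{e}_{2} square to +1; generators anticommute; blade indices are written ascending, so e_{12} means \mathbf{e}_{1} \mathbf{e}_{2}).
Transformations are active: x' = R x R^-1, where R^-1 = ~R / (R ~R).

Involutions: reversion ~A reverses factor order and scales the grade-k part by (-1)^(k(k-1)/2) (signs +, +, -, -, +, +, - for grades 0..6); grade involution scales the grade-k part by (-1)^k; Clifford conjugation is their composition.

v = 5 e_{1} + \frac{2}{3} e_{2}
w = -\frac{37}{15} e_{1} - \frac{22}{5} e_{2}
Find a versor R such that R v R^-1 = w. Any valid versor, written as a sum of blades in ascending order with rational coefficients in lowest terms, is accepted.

Construction: equal norms (both \frac{229}{9}) license R = v + w = \frac{38}{15} e_{1} - \frac{56}{15} e_{2} — nothing changes along that direction, while (v - w)/2 changes sign, so v maps onto w.
Answer: \frac{38}{15} e_{1} - \frac{56}{15} e_{2}


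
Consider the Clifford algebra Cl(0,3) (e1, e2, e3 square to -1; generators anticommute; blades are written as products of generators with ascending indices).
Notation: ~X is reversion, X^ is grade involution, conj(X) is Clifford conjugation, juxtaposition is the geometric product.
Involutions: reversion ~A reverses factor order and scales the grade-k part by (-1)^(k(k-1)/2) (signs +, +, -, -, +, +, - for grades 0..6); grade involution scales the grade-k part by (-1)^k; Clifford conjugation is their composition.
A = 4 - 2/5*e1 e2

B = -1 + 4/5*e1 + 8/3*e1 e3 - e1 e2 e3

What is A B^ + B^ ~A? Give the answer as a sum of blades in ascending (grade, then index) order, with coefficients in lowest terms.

first term: -4 - 16/5*e1 + 8/25*e2 + 2/5*e3 + 2/5*e1 e2 + 32/3*e1 e3 - 16/15*e2 e3 + 4*e1 e2 e3
second term: -4 - 16/5*e1 + 8/25*e2 - 2/5*e3 - 2/5*e1 e2 + 32/3*e1 e3 - 16/15*e2 e3 + 4*e1 e2 e3
Answer: -8 - 32/5*e1 + 16/25*e2 + 64/3*e1 e3 - 32/15*e2 e3 + 8*e1 e2 e3


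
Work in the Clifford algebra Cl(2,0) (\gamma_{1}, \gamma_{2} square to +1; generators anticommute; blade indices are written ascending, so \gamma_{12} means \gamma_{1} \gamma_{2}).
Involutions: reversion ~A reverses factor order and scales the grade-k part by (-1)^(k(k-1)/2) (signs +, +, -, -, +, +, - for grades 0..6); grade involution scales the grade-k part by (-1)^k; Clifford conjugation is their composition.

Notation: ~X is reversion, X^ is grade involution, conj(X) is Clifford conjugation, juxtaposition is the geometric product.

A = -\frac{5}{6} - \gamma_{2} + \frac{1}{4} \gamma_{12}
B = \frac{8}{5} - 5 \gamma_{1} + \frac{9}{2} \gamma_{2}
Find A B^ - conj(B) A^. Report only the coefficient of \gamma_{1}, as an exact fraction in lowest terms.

first term: \frac{19}{6} - \frac{127}{24} \gamma_{1} + \frac{9}{10} \gamma_{2} + \frac{27}{5} \gamma_{12}
second term: -\frac{35}{6} - \frac{73}{24} \gamma_{1} + \frac{33}{5} \gamma_{2} + \frac{27}{5} \gamma_{12}
Answer: -\frac{9}{4}


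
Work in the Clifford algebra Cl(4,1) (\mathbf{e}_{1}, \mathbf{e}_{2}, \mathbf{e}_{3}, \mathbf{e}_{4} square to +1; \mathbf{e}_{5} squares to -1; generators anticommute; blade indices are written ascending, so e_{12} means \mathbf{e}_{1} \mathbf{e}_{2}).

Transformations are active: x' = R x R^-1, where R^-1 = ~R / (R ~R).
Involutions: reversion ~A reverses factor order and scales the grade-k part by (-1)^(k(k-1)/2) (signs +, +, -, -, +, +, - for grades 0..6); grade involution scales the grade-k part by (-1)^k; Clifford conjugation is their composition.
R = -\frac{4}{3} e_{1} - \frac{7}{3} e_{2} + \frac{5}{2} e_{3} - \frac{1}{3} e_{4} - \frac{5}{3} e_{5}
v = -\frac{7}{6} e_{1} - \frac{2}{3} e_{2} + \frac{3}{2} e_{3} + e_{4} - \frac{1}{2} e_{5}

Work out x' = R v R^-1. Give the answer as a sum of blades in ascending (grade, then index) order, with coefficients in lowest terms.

~R = -\frac{4}{3} e_{1} - \frac{7}{3} e_{2} + \frac{5}{2} e_{3} - \frac{1}{3} e_{4} - \frac{5}{3} e_{5}, and R ~R = \frac{389}{36}, so R^-1 = ~R / (\frac{389}{36}).
R v = \frac{205}{36} - \frac{11}{6} e_{12} + \frac{11}{12} e_{13} - \frac{31}{18} e_{14} - \frac{23}{18} e_{15} - \frac{11}{6} e_{23} - \frac{23}{9} e_{24} + \frac{1}{18} e_{25} + 3 e_{34} + \frac{5}{4} e_{35} + \frac{11}{6} e_{45}
Answer: -\frac{557}{2334} e_{1} - \frac{2092}{1167} e_{2} + \frac{883}{778} e_{3} - \frac{1577}{1167} e_{4} - \frac{2933}{2334} e_{5}


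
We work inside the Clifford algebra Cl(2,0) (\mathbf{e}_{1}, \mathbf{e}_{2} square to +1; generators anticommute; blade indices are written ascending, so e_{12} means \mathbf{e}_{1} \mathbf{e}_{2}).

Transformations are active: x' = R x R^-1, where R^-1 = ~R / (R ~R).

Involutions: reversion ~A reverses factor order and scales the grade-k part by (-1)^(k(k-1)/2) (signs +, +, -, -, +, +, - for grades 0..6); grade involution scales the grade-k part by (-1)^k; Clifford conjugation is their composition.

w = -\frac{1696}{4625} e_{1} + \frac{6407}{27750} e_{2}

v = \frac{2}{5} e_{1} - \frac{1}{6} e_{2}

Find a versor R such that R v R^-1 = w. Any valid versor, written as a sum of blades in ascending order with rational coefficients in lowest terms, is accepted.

Take R = v + w = \frac{154}{4625} e_{1} + \frac{297}{4625} e_{2}. Because q(v) = q(w) = \frac{169}{900}, conjugation by R sends v exactly to w.
Answer: \frac{154}{4625} e_{1} + \frac{297}{4625} e_{2}


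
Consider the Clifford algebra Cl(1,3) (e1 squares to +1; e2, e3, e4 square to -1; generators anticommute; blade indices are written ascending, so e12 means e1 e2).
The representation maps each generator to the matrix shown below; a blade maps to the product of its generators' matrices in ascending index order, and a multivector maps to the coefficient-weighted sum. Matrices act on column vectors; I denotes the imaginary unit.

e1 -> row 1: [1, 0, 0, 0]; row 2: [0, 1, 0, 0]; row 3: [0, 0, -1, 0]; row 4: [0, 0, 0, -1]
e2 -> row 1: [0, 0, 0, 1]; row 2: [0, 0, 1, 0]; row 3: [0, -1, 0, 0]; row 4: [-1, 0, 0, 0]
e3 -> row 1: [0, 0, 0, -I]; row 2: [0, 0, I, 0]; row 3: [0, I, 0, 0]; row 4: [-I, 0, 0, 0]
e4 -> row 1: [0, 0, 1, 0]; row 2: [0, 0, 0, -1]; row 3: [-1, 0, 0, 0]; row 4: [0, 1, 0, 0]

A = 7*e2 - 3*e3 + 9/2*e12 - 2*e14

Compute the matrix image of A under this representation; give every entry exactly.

Bivector images (products of the table entries): rho(e12) = rho(e1)rho(e2) = row 1: [0, 0, 0, 1]; row 2: [0, 0, 1, 0]; row 3: [0, 1, 0, 0]; row 4: [1, 0, 0, 0]; rho(e14) = rho(e1)rho(e4) = row 1: [0, 0, 1, 0]; row 2: [0, 0, 0, -1]; row 3: [1, 0, 0, 0]; row 4: [0, -1, 0, 0].
M = (7)*rho(e2) + (-3)*rho(e3) + (9/2)*rho(e12) + (-2)*rho(e14), summed entrywise:
Answer: row 1: [0, 0, -2, 23/2 + 3*I]; row 2: [0, 0, 23/2 - 3*I, 2]; row 3: [-2, -5/2 - 3*I, 0, 0]; row 4: [-5/2 + 3*I, 2, 0, 0]


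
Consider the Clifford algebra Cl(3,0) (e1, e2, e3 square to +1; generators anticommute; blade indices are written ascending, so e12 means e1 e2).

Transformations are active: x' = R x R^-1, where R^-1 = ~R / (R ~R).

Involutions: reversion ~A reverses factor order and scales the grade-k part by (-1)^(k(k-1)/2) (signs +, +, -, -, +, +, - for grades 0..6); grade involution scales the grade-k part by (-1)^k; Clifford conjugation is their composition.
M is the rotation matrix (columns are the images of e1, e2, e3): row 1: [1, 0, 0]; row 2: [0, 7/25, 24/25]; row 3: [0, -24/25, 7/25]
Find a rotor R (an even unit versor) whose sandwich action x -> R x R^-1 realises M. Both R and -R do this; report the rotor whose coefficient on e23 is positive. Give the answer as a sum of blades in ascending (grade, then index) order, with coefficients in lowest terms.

Method: write R = a + b12*e12 + b13*e13 + b23*e23 with a^2 + b12^2 + b13^2 + b23^2 = 1 (so R^-1 = ~R). Expanding the columns R e_j ~R gives tr M = 4a^2 - 1 and, from the antisymmetric part, M21 - M12 = -4a*b12, M13 - M31 = 4a*b13, M32 - M23 = -4a*b23.
Here tr M = 39/25, so a^2 = (1 + tr M)/4 = 16/25 and a = ±4/5. Taking a = 4/5: M21 - M12 = 0, M13 - M31 = 0, M32 - M23 = -48/25, giving b12 = 0, b13 = 0, b23 = 3/5, i.e. R = 4/5 + 3/5*e23.
Its e23 coefficient is already positive.
Answer: 4/5 + 3/5*e23. Key observation: the double cover Spin(3) -> SO(3) sends R and -R to the same matrix (trace 39/25 here), so the stated sign of the e23 coefficient is what selects one sheet.


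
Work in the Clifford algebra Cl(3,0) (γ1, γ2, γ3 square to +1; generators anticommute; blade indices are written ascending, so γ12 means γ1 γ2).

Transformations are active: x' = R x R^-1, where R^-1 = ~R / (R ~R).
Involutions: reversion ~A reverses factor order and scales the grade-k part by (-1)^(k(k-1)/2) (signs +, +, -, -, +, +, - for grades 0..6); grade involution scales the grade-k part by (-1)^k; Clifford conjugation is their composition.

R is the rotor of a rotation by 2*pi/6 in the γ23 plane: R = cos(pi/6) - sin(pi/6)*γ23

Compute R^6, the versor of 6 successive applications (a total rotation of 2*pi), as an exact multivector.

The rotor phase is half the rotation angle and phases add under composition, so 6 steps in the γ23 plane accumulate phase 6*(pi/6) = pi: R^6 = cos(pi) - sin(pi)*γ23.
cos(pi) = -1 and sin(pi) = 0, so R^6 = -1. The total rotation 2*pi is 1 full turn, so every vector returns to itself, yet the rotor is -1, on the OTHER sheet of the double cover (an odd number of 2*pi turns).
Answer: -1


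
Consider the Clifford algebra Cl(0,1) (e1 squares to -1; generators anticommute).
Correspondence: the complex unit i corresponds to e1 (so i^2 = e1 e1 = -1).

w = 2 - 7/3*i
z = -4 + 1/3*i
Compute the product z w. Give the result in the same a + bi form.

In blades: z = -4 + 1/3*e1, w = 2 - 7/3*e1.
Distribute z over w term by term (generator squares from the signature, products reordered to ascending indices): (-4)*w = -8 + 28/3*e1; (1/3*e1)*w = 7/9 + 2/3*e1.
Sum: -65/9 + 10*e1; translating back through the correspondence:
Answer: -65/9 + 10i


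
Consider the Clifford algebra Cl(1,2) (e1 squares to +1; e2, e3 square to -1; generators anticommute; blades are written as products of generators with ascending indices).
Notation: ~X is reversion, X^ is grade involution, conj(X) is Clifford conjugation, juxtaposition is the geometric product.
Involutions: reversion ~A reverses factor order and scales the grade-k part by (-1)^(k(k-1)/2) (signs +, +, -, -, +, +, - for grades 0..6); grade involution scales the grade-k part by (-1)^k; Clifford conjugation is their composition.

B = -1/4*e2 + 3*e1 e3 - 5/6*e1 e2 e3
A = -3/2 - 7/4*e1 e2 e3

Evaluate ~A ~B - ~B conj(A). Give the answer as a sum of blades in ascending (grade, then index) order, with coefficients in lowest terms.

first term: -35/24 + 45/8*e2 + 65/16*e1 e3 - 5/4*e1 e2 e3
second term: 35/24 - 39/8*e2 + 79/16*e1 e3 - 5/4*e1 e2 e3
Answer: -35/12 + 21/2*e2 - 7/8*e1 e3


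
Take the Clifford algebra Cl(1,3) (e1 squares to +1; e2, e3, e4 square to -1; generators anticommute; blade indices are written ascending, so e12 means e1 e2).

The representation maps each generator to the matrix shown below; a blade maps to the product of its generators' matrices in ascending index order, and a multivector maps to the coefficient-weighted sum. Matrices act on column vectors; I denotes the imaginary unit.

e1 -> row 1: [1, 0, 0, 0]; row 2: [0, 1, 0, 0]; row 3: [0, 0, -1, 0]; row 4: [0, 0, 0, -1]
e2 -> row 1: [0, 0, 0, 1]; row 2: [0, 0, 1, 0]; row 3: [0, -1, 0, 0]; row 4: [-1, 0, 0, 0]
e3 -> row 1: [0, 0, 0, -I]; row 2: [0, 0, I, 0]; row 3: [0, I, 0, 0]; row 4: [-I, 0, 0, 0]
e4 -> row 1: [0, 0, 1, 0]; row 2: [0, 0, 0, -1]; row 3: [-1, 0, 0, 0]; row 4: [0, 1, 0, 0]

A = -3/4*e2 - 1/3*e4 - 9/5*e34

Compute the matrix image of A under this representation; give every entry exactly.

Bivector images (products of the table entries): rho(e34) = rho(e3)rho(e4) = row 1: [0, -I, 0, 0]; row 2: [-I, 0, 0, 0]; row 3: [0, 0, 0, -I]; row 4: [0, 0, -I, 0].
M = (-3/4)*rho(e2) + (-1/3)*rho(e4) + (-9/5)*rho(e34), summed entrywise:
Answer: row 1: [0, 9*I/5, -1/3, -3/4]; row 2: [9*I/5, 0, -3/4, 1/3]; row 3: [1/3, 3/4, 0, 9*I/5]; row 4: [3/4, -1/3, 9*I/5, 0]


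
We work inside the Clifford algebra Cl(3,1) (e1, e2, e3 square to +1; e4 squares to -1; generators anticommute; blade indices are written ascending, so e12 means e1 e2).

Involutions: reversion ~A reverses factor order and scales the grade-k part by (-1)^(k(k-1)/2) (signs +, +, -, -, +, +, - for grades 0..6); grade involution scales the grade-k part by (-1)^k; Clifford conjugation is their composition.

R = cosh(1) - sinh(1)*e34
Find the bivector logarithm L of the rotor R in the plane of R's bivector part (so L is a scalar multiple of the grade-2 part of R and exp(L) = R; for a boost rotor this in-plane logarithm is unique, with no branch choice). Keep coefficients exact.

The scalar part of R is cosh(1), giving the rapidity magnitude (cosh is even); the bivector part supplies orientation, its quotient by sinh of the rapidity is the plane, and L = rapidity * plane — unique in that plane, since flipping both signs leaves L unchanged.
Concretely: cosh(rapidity) = cosh(1) gives rapidity = ±1, and since rapidity/sinh(rapidity) is even the sign is immaterial: L = (rapidity/sinh(rapidity)) * <R>_2 = (1/sinh(1)) * <R>_2.
Answer: -e34


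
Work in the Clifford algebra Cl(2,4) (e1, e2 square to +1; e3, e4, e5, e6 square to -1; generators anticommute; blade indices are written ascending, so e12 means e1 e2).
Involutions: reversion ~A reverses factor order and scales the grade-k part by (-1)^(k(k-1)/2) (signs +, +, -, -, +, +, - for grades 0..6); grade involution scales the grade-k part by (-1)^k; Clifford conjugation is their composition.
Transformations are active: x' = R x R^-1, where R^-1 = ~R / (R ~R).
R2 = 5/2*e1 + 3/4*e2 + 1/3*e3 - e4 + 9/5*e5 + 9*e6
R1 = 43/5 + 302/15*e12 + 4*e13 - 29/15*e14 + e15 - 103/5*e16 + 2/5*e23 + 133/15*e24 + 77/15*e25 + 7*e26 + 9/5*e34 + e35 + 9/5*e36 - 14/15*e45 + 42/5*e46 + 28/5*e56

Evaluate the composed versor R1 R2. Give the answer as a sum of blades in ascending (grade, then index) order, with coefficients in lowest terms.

Distribute over the terms of R2 (each basis-blade product reordered to ascending indices, repeated generators contracted through their squares):
R1 (5/2*e1) = 43/2*e1 - 151/3*e2 - 10*e3 + 29/6*e4 - 5/2*e5 + 103/2*e6 + e123 + 133/6*e124 + 77/6*e125 + 35/2*e126 + 9/2*e134 + 5/2*e135 + 9/2*e136 - 7/3*e145 + 21*e146 + 14*e156
R1 (3/4*e2) = 151/10*e1 + 129/20*e2 - 3/10*e3 - 133/20*e4 - 77/20*e5 - 21/4*e6 - 3*e123 + 29/20*e124 - 3/4*e125 + 309/20*e126 + 27/20*e234 + 3/4*e235 + 27/20*e236 - 7/10*e245 + 63/10*e246 + 21/5*e256
R1 (1/3*e3) = -4/3*e1 - 2/15*e2 + 43/15*e3 + 3/5*e4 + 1/3*e5 + 3/5*e6 + 302/45*e123 + 29/45*e134 - 1/3*e135 + 103/15*e136 - 133/45*e234 - 77/45*e235 - 7/3*e236 - 14/45*e345 + 14/5*e346 + 28/15*e356
R1 (-e4) = -29/15*e1 + 133/15*e2 + 9/5*e3 - 43/5*e4 + 14/15*e5 - 42/5*e6 - 302/15*e124 - 4*e134 + e145 - 103/5*e146 - 2/5*e234 + 77/15*e245 + 7*e246 + e345 + 9/5*e346 - 28/5*e456
R1 (9/5*e5) = -9/5*e1 - 231/25*e2 - 9/5*e3 + 42/25*e4 + 387/25*e5 + 252/25*e6 + 906/25*e125 + 36/5*e135 - 87/25*e145 + 927/25*e156 + 18/25*e235 + 399/25*e245 - 63/5*e256 + 81/25*e345 - 81/25*e356 - 378/25*e456
R1 (9*e6) = 927/5*e1 - 63*e2 - 81/5*e3 - 378/5*e4 - 252/5*e5 + 387/5*e6 + 906/5*e126 + 36*e136 - 87/5*e146 + 9*e156 + 18/5*e236 + 399/5*e246 + 231/5*e256 + 81/5*e346 + 9*e356 - 42/5*e456
Summing the partial products and collecting blades:
Answer: 3254/15*e1 - 10739/100*e2 - 709/30*e3 - 25121/300*e4 - 12001/300*e5 + 12593/100*e6 + 212/45*e123 + 209/60*e124 + 14497/300*e125 + 4283/20*e126 + 103/90*e134 + 281/30*e135 + 1421/30*e136 - 361/75*e145 - 17*e146 + 1502/25*e156 - 361/180*e234 - 217/900*e235 + 157/60*e236 + 3059/150*e245 + 931/10*e246 + 189/5*e256 + 884/225*e345 + 104/5*e346 + 572/75*e356 - 728/25*e456


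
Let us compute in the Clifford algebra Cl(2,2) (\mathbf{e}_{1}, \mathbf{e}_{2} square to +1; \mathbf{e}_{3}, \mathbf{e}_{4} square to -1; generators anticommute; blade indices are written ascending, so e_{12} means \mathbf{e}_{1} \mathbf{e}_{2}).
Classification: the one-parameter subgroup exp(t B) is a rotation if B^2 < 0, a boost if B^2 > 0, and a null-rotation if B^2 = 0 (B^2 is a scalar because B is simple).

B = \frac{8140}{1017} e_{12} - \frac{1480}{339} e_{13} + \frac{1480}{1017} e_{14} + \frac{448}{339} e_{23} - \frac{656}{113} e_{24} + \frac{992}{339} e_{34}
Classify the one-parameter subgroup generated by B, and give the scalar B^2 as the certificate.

B^2 term by term: the squares give (\frac{8140}{1017})^2*(e_{12})^2 + (-\frac{1480}{339})^2*(e_{13})^2 + (\frac{1480}{1017})^2*(e_{14})^2 + (\frac{448}{339})^2*(e_{23})^2 + (-\frac{656}{113})^2*(e_{24})^2 + (\frac{992}{339})^2*(e_{34})^2 = \frac{66259600}{1034289}*(-1) + \frac{2190400}{114921}*(+1) + \frac{2190400}{1034289}*(+1) + \frac{200704}{114921}*(+1) + \frac{430336}{12769}*(+1) + \frac{984064}{114921}*(-1) = -16 (each basis 2-blade squares to minus the product of its generators' squares); cross terms between blades sharing an index anticommute and cancel; the commuting (index-disjoint) pairs give grade-4 terms 2*c*c'*(blade product), which cancel blade by blade — e_{1234}: \frac{16149760}{344763} - \frac{1941760}{38307} + \frac{1326080}{344763} = 0 — confirming B is simple. So B^2 = -16.
Answer: rotation, certificate B^2 = -16. The scalar -16 is the complete invariant here: its sign names the subgroup type.


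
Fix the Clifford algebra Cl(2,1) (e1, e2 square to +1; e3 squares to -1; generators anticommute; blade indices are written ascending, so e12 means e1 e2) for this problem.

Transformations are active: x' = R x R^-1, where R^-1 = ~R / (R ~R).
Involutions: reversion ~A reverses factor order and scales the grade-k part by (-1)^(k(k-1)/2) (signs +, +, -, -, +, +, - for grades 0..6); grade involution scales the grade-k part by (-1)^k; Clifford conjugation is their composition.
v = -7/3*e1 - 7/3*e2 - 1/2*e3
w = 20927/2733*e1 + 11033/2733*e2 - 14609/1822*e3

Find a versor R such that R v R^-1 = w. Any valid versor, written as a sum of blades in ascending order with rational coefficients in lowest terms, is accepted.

Equal squares first: v^2 = w^2 = 383/36. Then v + w = 4850/911*e1 + 1552/911*e2 - 7760/911*e3 is a versor taking v to w, provided it is invertible.
Answer: 4850/911*e1 + 1552/911*e2 - 7760/911*e3


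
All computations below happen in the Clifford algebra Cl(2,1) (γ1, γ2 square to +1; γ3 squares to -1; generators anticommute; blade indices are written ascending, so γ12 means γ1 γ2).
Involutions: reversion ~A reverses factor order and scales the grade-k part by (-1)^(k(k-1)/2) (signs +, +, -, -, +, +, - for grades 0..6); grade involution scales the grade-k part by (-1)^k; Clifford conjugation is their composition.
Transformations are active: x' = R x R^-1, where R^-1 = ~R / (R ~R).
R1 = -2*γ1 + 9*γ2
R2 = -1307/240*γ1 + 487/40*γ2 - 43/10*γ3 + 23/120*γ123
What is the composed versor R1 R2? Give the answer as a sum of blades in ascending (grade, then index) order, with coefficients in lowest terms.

Distribute over the terms of R1 (each basis-blade product reordered to ascending indices, repeated generators contracted through their squares):
(-2*γ1) R2 = 1307/120 - 487/20*γ12 + 43/5*γ13 - 23/60*γ23
(9*γ2) R2 = 4383/40 + 3921/80*γ12 - 69/40*γ13 - 387/10*γ23
Summing the partial products and collecting blades:
Answer: 1807/15 + 1973/80*γ12 + 55/8*γ13 - 469/12*γ23


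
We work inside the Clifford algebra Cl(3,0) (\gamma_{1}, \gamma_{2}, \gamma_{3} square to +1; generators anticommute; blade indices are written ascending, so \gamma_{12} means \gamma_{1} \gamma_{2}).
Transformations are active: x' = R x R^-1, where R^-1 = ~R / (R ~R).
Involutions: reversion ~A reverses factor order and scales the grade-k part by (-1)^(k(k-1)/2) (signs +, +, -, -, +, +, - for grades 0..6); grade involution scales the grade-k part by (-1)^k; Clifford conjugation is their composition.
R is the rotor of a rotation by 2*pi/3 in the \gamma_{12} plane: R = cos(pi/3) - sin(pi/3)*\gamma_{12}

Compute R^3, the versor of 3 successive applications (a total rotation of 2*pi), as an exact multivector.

Because a rotor carries half the rotation angle, composing 3 copies of this \gamma_{12}-plane rotor multiplies the phase: 3*(pi/3) = \pi, hence R^3 = cos(\pi) - sin(\pi)*\gamma_{12}.
cos(\pi) = -1 and sin(\pi) = 0, so R^3 = -1. The total rotation 2*pi is 1 full turn, so every vector returns to itself, yet the rotor is -1, on the OTHER sheet of the double cover (an odd number of 2*pi turns).
Answer: -1


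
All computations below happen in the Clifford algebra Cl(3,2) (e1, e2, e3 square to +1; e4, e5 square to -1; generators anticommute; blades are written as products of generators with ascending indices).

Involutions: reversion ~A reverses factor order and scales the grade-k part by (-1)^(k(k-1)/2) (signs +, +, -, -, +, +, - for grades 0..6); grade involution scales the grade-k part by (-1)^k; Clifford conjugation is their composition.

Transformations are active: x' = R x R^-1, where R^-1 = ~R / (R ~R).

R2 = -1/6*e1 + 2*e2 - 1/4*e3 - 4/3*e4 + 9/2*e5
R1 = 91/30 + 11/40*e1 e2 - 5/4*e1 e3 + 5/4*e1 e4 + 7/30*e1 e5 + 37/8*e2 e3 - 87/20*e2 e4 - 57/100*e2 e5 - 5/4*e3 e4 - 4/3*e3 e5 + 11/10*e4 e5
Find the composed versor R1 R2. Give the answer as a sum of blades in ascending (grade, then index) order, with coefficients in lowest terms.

Distribute over the terms of R2 (each basis-blade product reordered to ascending indices, repeated generators contracted through their squares):
R1 (-1/6*e1) = -91/180*e1 + 11/240*e2 - 5/24*e3 + 5/24*e4 + 7/180*e5 - 37/48*e1 e2 e3 + 29/40*e1 e2 e4 + 19/200*e1 e2 e5 + 5/24*e1 e3 e4 + 2/9*e1 e3 e5 - 11/60*e1 e4 e5
R1 (2*e2) = 11/20*e1 + 91/15*e2 - 37/4*e3 + 87/10*e4 + 57/50*e5 + 5/2*e1 e2 e3 - 5/2*e1 e2 e4 - 7/15*e1 e2 e5 - 5/2*e2 e3 e4 - 8/3*e2 e3 e5 + 11/5*e2 e4 e5
R1 (-1/4*e3) = 5/16*e1 - 37/32*e2 - 91/120*e3 - 5/16*e4 - 1/3*e5 - 11/160*e1 e2 e3 + 5/16*e1 e3 e4 + 7/120*e1 e3 e5 - 87/80*e2 e3 e4 - 57/400*e2 e3 e5 - 11/40*e3 e4 e5
R1 (-4/3*e4) = 5/3*e1 - 29/5*e2 - 5/3*e3 - 182/45*e4 - 22/15*e5 - 11/30*e1 e2 e4 + 5/3*e1 e3 e4 + 14/45*e1 e4 e5 - 37/6*e2 e3 e4 - 19/25*e2 e4 e5 - 16/9*e3 e4 e5
R1 (9/2*e5) = -21/20*e1 + 513/200*e2 + 6*e3 - 99/20*e4 + 273/20*e5 + 99/80*e1 e2 e5 - 45/8*e1 e3 e5 + 45/8*e1 e4 e5 + 333/16*e2 e3 e5 - 783/40*e2 e4 e5 - 45/8*e3 e4 e5
Summing the partial products and collecting blades:
Answer: 701/720*e1 + 1377/800*e2 - 353/60*e3 - 287/720*e4 + 5863/450*e5 + 797/480*e1 e2 e3 - 257/120*e1 e2 e4 + 1039/1200*e1 e2 e5 + 35/16*e1 e3 e4 - 481/90*e1 e3 e5 + 2071/360*e1 e4 e5 - 2341/240*e2 e3 e4 + 5401/300*e2 e3 e5 - 3627/200*e2 e4 e5 - 691/90*e3 e4 e5


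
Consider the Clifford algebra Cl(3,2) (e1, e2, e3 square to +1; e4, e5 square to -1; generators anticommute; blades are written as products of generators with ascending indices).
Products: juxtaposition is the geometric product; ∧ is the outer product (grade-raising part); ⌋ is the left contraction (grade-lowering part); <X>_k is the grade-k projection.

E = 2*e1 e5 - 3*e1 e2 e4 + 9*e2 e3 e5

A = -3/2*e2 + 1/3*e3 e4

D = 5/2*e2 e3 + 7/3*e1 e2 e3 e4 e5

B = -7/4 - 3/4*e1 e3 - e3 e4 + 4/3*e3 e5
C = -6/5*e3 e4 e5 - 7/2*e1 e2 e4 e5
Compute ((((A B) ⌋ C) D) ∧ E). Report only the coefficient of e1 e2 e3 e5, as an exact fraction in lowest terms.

step 1: -1/3 + 21/8*e2 + 1/4*e1 e4 - 7/12*e3 e4 - 4/9*e4 e5 - 9/8*e1 e2 e3 + 3/2*e2 e3 e4 - 2*e2 e3 e5
step 2: -8/15*e3 + 7/10*e5 - 14/9*e1 e2 + 7/8*e2 e5 + 147/16*e1 e4 e5 + 2/5*e3 e4 e5 + 7/6*e1 e2 e4 e5
step 3: 4/3*e2 + 49/18*e3 - 14/15*e1 e2 - 35/9*e1 e3 - 343/16*e2 e3 + 35/16*e3 e5 + 49/24*e1 e3 e4 + 7/4*e2 e3 e5 - e2 e4 e5 + 98/27*e3 e4 e5 - 49/30*e1 e2 e3 e4 - 56/45*e1 e2 e4 e5 + 35/12*e1 e3 e4 e5 + 735/32*e1 e2 e3 e4 e5
step 4: -8/3*e1 e2 e5 - 49/9*e1 e3 e5 - 49/6*e1 e2 e3 e4 - 343/8*e1 e2 e3 e5 + 105/16*e1 e2 e3 e4 e5
Answer: -343/8


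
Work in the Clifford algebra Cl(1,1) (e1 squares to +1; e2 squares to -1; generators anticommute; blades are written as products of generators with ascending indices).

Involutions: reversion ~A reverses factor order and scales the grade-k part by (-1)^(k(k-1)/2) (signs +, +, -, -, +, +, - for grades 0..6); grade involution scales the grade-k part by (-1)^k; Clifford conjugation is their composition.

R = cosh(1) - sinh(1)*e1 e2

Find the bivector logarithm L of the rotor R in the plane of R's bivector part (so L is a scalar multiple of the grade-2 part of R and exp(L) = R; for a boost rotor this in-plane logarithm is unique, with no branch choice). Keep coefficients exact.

The scalar part of R is cosh(1), which determines |rapidity| via cosh; the sign lives in the bivector part, and pairing them (bivector part over sinh of the rapidity = the plane) gives the unique in-plane L = rapidity * plane.
Concretely: cosh(rapidity) = cosh(1) gives rapidity = ±1, and since rapidity/sinh(rapidity) is even the sign is immaterial: L = (rapidity/sinh(rapidity)) * <R>_2 = (1/sinh(1)) * <R>_2.
Answer: -e1 e2


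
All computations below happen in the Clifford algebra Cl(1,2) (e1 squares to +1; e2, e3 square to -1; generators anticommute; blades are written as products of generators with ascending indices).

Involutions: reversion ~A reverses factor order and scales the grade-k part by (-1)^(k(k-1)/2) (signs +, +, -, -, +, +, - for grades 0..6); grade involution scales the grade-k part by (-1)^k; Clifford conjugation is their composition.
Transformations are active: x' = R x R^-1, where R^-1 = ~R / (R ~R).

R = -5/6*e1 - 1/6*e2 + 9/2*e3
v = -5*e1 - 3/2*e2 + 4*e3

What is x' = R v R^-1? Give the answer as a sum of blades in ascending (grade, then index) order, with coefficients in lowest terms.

~R = -5/6*e1 - 1/6*e2 + 9/2*e3, and R ~R = -235/12, so R^-1 = ~R / (-235/12).
R v = -169/12 + 5/12*e1 e2 + 115/6*e1 e3 + 73/12*e2 e3
Answer: 536/141*e1 + 1777/1410*e2 + 581/235*e3


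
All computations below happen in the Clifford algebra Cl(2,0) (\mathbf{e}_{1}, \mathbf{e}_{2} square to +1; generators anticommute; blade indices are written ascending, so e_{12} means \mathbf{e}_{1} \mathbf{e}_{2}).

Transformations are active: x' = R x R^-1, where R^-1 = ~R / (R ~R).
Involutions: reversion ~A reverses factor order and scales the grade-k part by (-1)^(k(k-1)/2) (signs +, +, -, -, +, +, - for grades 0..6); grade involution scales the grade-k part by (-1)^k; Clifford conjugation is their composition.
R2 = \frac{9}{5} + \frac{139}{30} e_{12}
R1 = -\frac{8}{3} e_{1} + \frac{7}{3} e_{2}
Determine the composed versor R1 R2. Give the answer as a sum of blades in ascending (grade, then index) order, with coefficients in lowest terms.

Distribute over the terms of R1 (each basis-blade product reordered to ascending indices, repeated generators contracted through their squares):
(-\frac{8}{3} e_{1}) R2 = -\frac{24}{5} e_{1} - \frac{556}{45} e_{2}
(\frac{7}{3} e_{2}) R2 = -\frac{973}{90} e_{1} + \frac{21}{5} e_{2}
Summing the partial products and collecting blades:
Answer: -\frac{281}{18} e_{1} - \frac{367}{45} e_{2}


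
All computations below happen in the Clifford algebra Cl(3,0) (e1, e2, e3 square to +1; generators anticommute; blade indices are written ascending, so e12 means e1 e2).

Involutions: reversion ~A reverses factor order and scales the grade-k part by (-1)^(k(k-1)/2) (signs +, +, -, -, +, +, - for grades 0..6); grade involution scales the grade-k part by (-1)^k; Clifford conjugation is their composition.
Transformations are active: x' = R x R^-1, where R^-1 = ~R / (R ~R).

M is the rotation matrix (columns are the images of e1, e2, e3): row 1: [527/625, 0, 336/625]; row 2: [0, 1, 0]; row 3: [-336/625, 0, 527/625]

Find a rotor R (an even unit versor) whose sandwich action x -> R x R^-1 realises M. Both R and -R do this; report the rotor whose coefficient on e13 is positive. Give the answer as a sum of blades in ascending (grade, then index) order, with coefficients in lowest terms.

Method: write R = a + b12*e12 + b13*e13 + b23*e23 with a^2 + b12^2 + b13^2 + b23^2 = 1 (so R^-1 = ~R). Expanding the columns R e_j ~R gives tr M = 4a^2 - 1 and, from the antisymmetric part, M21 - M12 = -4a*b12, M13 - M31 = 4a*b13, M32 - M23 = -4a*b23.
Here tr M = 1679/625, so a^2 = (1 + tr M)/4 = 576/625 and a = ±24/25. Taking a = 24/25: M21 - M12 = 0, M13 - M31 = 672/625, M32 - M23 = 0, giving b12 = 0, b13 = 7/25, b23 = 0, i.e. R = 24/25 + 7/25*e13.
Its e13 coefficient is already positive.
Answer: 24/25 + 7/25*e13. Recall the cover is two-to-one: with M of trace 1679/625, both preimages act alike, and the stated e13 sign chooses the sheet.


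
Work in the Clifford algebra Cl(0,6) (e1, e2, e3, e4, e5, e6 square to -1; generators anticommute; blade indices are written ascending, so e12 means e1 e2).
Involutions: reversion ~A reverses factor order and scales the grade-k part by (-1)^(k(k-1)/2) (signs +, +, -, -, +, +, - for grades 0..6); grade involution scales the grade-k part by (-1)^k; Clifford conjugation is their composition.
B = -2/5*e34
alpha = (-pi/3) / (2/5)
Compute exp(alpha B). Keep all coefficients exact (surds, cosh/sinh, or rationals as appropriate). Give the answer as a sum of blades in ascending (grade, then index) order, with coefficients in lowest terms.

B^2 = (-2/5)^2*(e34)^2 = 4/25*(-1) = -4/25 (a basis 2-blade squares to minus the product of its generators' squares).
B^2 = -4/25 — since the square is negative, the closed form is circular: l = 2/5, alpha*l = -pi/3, so exp(alpha B) = cos(-pi/3) + (sin(-pi/3)/(2/5))*B = 1/2 + (-5*sqrt(3)/4)*B.
Answer: 1/2 + sqrt(3)/2*e34


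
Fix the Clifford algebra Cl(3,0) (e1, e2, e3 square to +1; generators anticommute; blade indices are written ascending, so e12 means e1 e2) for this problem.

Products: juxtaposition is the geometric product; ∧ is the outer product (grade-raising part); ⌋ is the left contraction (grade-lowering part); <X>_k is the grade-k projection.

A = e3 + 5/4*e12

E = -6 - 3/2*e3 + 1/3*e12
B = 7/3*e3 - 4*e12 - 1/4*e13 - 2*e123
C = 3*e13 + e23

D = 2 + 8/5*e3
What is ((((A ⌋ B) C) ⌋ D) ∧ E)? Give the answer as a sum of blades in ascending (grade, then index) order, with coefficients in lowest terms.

step 1: 22/3 + 1/4*e1 + 5/2*e3 - 2*e12
step 2: -15/2*e1 - 5/2*e2 + 3/4*e3 + 20*e13 + 40/3*e23 + 1/4*e123
step 3: 6/5
step 4: -36/5 - 9/5*e3 + 2/5*e12
Answer: -36/5 - 9/5*e3 + 2/5*e12


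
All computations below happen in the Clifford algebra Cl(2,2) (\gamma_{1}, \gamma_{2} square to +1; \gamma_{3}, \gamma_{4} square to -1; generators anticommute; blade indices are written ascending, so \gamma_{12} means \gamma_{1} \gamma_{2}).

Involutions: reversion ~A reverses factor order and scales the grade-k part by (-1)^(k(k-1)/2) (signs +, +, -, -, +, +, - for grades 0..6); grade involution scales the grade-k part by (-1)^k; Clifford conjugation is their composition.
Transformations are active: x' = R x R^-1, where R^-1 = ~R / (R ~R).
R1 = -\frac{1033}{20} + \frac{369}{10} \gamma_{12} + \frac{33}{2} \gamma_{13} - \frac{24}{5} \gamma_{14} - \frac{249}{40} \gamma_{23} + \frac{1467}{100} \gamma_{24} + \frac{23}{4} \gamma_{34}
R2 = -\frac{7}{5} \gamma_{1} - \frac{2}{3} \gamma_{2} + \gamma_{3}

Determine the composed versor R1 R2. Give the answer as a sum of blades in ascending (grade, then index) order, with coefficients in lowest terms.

Distribute over the terms of R2 (each basis-blade product reordered to ascending indices, repeated generators contracted through their squares):
R1 (-\frac{7}{5} \gamma_{1}) = \frac{7231}{100} \gamma_{1} + \frac{2583}{50} \gamma_{2} + \frac{231}{10} \gamma_{3} - \frac{168}{25} \gamma_{4} + \frac{1743}{200} \gamma_{123} - \frac{10269}{500} \gamma_{124} - \frac{161}{20} \gamma_{134}
R1 (-\frac{2}{3} \gamma_{2}) = -\frac{123}{5} \gamma_{1} + \frac{1033}{30} \gamma_{2} - \frac{83}{20} \gamma_{3} + \frac{489}{50} \gamma_{4} + 11 \gamma_{123} - \frac{16}{5} \gamma_{124} - \frac{23}{6} \gamma_{234}
R1 (\gamma_{3}) = -\frac{33}{2} \gamma_{1} + \frac{249}{40} \gamma_{2} - \frac{1033}{20} \gamma_{3} + \frac{23}{4} \gamma_{4} + \frac{369}{10} \gamma_{123} + \frac{24}{5} \gamma_{134} - \frac{1467}{100} \gamma_{234}
Summing the partial products and collecting blades:
Answer: \frac{3121}{100} \gamma_{1} + \frac{55391}{600} \gamma_{2} - \frac{327}{10} \gamma_{3} + \frac{881}{100} \gamma_{4} + \frac{11323}{200} \gamma_{123} - \frac{11869}{500} \gamma_{124} - \frac{13}{4} \gamma_{134} - \frac{5551}{300} \gamma_{234}


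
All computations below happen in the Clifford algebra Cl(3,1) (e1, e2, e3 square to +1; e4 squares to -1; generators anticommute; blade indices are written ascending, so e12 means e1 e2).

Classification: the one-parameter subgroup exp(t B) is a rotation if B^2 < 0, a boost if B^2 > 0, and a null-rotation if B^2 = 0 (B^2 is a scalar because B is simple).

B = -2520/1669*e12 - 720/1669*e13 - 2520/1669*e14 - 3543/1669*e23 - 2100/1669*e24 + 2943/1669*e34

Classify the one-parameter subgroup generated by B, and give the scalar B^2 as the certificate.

B^2 term by term: the squares give (-2520/1669)^2*(e12)^2 + (-720/1669)^2*(e13)^2 + (-2520/1669)^2*(e14)^2 + (-3543/1669)^2*(e23)^2 + (-2100/1669)^2*(e24)^2 + (2943/1669)^2*(e34)^2 = 6350400/2785561*(-1) + 518400/2785561*(-1) + 6350400/2785561*(+1) + 12552849/2785561*(-1) + 4410000/2785561*(+1) + 8661249/2785561*(+1) = 0 (each basis 2-blade squares to minus the product of its generators' squares); cross terms between blades sharing an index anticommute and cancel; the commuting (index-disjoint) pairs give grade-4 terms 2*c*c'*(blade product), which cancel blade by blade — e1234: -14832720/2785561 - 3024000/2785561 + 17856720/2785561 = 0 — confirming B is simple. So B^2 = 0.
Answer: null-rotation, certificate B^2 = 0. The invariant at work: B^2 = 0 is unchanged by conjugation, hence its sign classifies the subgroup whatever basis B is written in.


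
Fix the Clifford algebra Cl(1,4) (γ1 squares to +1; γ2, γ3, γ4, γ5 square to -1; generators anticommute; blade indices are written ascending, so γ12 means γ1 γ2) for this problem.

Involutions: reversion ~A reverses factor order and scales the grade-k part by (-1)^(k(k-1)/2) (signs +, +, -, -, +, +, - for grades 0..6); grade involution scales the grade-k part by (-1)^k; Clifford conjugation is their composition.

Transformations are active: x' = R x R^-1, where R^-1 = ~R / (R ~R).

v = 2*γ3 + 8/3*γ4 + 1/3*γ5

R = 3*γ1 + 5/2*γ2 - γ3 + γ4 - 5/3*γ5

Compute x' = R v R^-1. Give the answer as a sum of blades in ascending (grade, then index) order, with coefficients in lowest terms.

~R = 3*γ1 + 5/2*γ2 - γ3 + γ4 - 5/3*γ5, and R ~R = -73/36, so R^-1 = ~R / (-73/36).
R v = -1/9 + 6*γ13 + 8*γ14 + γ15 + 5*γ23 + 20/3*γ24 + 5/6*γ25 - 14/3*γ34 + 3*γ35 + 43/9*γ45
Answer: 24/73*γ1 + 20/73*γ2 - 154/73*γ3 - 560/219*γ4 - 113/219*γ5


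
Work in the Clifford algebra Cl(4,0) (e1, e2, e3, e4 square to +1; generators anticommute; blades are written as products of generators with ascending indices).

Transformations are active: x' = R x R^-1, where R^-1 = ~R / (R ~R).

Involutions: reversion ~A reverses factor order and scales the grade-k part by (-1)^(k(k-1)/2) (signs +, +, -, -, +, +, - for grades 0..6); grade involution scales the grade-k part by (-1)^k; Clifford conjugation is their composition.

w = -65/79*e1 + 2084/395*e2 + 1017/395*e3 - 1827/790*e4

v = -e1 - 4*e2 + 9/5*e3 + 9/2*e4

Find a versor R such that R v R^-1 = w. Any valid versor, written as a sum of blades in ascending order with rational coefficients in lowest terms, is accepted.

Why this works: both vectors square to 4049/100, so q(v) = q(w) and R = v + w = -144/79*e1 + 504/395*e2 + 1728/395*e3 + 864/395*e4 carries v to w — its own direction survives, the complement (v - w)/2 flips.
Answer: -144/79*e1 + 504/395*e2 + 1728/395*e3 + 864/395*e4


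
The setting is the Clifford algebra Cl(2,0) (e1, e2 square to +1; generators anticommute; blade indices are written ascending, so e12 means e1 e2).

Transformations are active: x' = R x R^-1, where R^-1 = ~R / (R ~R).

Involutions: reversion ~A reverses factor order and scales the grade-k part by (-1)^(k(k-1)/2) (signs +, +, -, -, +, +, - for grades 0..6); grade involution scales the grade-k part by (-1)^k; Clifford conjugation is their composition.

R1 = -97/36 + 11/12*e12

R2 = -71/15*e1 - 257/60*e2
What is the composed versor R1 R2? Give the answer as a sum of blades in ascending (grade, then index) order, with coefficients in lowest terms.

Distribute over the terms of R1 (each basis-blade product reordered to ascending indices, repeated generators contracted through their squares):
(-97/36) R2 = 6887/540*e1 + 24929/2160*e2
(11/12*e12) R2 = -2827/720*e1 + 781/180*e2
Summing the partial products and collecting blades:
Answer: 19067/2160*e1 + 34301/2160*e2


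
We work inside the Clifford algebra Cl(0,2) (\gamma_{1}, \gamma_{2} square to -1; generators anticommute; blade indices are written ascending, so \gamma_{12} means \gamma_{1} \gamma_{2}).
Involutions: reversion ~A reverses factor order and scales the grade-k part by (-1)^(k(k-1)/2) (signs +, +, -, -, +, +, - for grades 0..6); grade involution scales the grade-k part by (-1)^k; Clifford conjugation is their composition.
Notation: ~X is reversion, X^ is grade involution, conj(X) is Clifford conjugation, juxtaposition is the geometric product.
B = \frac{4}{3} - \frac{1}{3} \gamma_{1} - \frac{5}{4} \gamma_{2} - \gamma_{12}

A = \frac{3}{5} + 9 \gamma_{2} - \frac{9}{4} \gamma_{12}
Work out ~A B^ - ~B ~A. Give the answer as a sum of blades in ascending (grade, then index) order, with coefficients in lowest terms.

first term: -\frac{41}{5} - \frac{929}{80} \gamma_{1} + \frac{27}{2} \gamma_{2} - \frac{3}{5} \gamma_{12}
second term: \frac{49}{5} - \frac{961}{80} \gamma_{1} + 12 \gamma_{2} + \frac{3}{5} \gamma_{12}
Answer: -18 + \frac{2}{5} \gamma_{1} + \frac{3}{2} \gamma_{2} - \frac{6}{5} \gamma_{12}
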